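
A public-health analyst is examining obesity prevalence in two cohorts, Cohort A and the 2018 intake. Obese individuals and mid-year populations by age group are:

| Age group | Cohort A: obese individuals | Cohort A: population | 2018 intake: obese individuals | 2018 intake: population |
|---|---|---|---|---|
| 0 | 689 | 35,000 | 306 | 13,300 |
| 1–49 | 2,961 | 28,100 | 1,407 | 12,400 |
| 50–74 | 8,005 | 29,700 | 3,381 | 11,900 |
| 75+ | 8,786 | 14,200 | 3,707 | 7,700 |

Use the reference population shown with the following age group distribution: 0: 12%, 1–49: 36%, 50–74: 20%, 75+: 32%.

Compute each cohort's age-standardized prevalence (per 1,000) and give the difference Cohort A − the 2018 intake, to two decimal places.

37.71

Age-specific rates per 1,000 for Cohort A: 19.686, 105.374, 269.529, 618.732.
For the 2018 intake: 23.008, 113.468, 284.118, 481.429.
Standard weights: 0.12, 0.36, 0.20, 0.32.
Cohort A: 0.1200×19.686 + 0.3600×105.374 + 0.2000×269.529 + 0.3200×618.732 = 292.1969 per 1,000.
The 2018 intake: 0.1200×23.008 + 0.3600×113.468 + 0.2000×284.118 + 0.3200×481.429 = 254.4900 per 1,000.
Difference = 292.1969 − 254.4900 = 37.7069.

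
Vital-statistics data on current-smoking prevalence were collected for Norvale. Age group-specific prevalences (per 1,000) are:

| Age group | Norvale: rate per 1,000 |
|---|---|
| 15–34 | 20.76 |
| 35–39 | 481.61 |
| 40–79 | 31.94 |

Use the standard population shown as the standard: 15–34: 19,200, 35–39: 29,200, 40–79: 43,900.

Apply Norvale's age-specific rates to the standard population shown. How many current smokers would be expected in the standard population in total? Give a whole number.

Expected current smokers = Σ (standard pop × age-specific rate ÷ 1,000)
= 19,200×20.76/1,000 + 29,200×481.61/1,000 + 43,900×31.94/1,000
= 398.59 + 14063.01 + 1402.17 = 15863.77.

15864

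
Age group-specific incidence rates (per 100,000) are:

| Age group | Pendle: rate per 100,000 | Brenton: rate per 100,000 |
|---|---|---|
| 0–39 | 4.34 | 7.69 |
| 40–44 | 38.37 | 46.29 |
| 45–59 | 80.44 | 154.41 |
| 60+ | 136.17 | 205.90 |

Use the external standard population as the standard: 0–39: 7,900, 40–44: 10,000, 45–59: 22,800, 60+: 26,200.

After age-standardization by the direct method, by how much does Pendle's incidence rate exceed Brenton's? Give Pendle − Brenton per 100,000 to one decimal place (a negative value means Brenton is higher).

-54.1

Standard total = 66,900; weights = 0.1181, 0.1495, 0.3408, 0.3916.
Pendle: 0.1181×4.34 + 0.1495×38.37 + 0.3408×80.44 + 0.3916×136.17 = 86.9906 per 100,000.
Brenton: 0.1181×7.69 + 0.1495×46.29 + 0.3408×154.41 + 0.3916×205.90 = 141.0879 per 100,000.
Difference = 86.9906 − 141.0879 = -54.0973.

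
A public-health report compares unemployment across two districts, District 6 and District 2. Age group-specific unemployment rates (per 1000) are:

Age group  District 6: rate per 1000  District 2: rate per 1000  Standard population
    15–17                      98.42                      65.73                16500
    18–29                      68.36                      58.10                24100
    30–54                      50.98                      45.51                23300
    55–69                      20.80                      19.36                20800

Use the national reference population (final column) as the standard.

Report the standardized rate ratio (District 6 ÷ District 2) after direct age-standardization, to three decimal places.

1.239

Standard total = 84700; weights = 0.1948, 0.2845, 0.2751, 0.2456.
District 6: 0.1948×98.42 + 0.2845×68.36 + 0.2751×50.98 + 0.2456×20.80 = 57.7554 per 1000.
District 2: 0.1948×65.73 + 0.2845×58.10 + 0.2751×45.51 + 0.2456×19.36 = 46.6095 per 1000.
Ratio = 57.7554 ÷ 46.6095 = 1.23913.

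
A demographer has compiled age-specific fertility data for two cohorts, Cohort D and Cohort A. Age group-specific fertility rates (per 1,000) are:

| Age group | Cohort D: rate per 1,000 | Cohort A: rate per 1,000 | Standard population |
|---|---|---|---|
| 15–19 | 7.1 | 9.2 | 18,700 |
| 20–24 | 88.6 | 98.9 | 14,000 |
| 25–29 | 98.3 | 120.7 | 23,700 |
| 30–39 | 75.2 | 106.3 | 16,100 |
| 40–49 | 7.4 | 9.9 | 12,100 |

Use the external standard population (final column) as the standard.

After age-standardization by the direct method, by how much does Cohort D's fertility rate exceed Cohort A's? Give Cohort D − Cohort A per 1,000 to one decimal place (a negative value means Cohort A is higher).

Standard total = 84,600; weights = 0.2210, 0.1655, 0.2801, 0.1903, 0.1430.
Cohort D: 0.2210×7.1 + 0.1655×88.6 + 0.2801×98.3 + 0.1903×75.2 + 0.1430×7.4 = 59.1388 per 1,000.
Cohort A: 0.2210×9.2 + 0.1655×98.9 + 0.2801×120.7 + 0.1903×106.3 + 0.1430×9.9 = 73.8587 per 1,000.
Difference = 59.1388 − 73.8587 = -14.7200.

-14.7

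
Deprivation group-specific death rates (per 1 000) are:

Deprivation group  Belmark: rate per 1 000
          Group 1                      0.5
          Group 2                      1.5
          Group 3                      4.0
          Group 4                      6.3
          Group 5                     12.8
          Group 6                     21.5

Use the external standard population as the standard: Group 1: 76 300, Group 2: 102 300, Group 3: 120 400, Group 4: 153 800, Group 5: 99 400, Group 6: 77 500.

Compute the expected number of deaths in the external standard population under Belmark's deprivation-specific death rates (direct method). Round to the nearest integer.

4581

Expected deaths = Σ (standard pop × deprivation-specific rate ÷ 1 000)
= 76 300×0.5/1 000 + 102 300×1.5/1 000 + 120 400×4.0/1 000 + 153 800×6.3/1 000 + 99 400×12.8/1 000 + 77 500×21.5/1 000
= 38.15 + 153.45 + 481.60 + 968.94 + 1272.32 + 1666.25 = 4580.71.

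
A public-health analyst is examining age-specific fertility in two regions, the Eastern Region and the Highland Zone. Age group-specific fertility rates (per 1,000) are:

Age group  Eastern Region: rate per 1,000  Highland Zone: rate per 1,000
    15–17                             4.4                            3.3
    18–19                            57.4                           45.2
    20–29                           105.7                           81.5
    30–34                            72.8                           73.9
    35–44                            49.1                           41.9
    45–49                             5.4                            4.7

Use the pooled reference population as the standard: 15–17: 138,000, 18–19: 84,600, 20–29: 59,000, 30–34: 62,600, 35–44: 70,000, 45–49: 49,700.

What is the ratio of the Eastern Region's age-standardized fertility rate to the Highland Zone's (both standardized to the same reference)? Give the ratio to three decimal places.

1.183

Standard total = 463,900; weights = 0.2975, 0.1824, 0.1272, 0.1349, 0.1509, 0.1071.
The Eastern Region: 0.2975×4.4 + 0.1824×57.4 + 0.1272×105.7 + 0.1349×72.8 + 0.1509×49.1 + 0.1071×5.4 = 43.0313 per 1,000.
The Highland Zone: 0.2975×3.3 + 0.1824×45.2 + 0.1272×81.5 + 0.1349×73.9 + 0.1509×41.9 + 0.1071×4.7 = 36.3883 per 1,000.
Ratio = 43.0313 ÷ 36.3883 = 1.18256.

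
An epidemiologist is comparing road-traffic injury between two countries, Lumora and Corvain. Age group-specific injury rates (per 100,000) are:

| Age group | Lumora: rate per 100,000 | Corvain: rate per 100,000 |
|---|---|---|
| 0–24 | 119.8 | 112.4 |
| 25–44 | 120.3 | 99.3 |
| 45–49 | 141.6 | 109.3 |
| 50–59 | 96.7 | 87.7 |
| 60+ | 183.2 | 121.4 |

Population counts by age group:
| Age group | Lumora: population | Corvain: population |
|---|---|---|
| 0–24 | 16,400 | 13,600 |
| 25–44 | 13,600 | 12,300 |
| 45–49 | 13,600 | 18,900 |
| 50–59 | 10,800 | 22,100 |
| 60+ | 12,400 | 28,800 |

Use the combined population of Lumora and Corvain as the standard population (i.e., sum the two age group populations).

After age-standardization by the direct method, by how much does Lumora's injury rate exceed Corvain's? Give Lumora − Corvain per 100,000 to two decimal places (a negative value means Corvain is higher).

Combined standard total = 162,500; weights = 0.1846, 0.1594, 0.2000, 0.2025, 0.2535.
Lumora: 0.1846×119.8 + 0.1594×120.3 + 0.2000×141.6 + 0.2025×96.7 + 0.2535×183.2 = 135.6372 per 100,000.
Corvain: 0.1846×112.4 + 0.1594×99.3 + 0.2000×109.3 + 0.2025×87.7 + 0.2535×121.4 = 106.9731 per 100,000.
Difference = 135.6372 − 106.9731 = 28.6641.

28.66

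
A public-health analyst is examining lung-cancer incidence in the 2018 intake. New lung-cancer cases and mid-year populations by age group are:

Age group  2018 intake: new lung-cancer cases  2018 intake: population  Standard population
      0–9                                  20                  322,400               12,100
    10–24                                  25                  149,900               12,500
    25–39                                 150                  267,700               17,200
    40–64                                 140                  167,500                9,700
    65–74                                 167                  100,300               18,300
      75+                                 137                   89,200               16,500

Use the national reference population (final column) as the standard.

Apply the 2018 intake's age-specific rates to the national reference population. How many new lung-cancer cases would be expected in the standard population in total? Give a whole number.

Age-specific rates per 100,000 for the 2018 intake: 6.20, 16.68, 56.03, 83.58, 166.50, 153.59.
Expected new lung-cancer cases = Σ (standard pop × age-specific rate ÷ 100,000)
= 12,100×6.20/100,000 + 12,500×16.68/100,000 + 17,200×56.03/100,000 + 9,700×83.58/100,000 + 18,300×166.50/100,000 + 16,500×153.59/100,000
= 0.75 + 2.08 + 9.64 + 8.11 + 30.47 + 25.34 = 76.39.

76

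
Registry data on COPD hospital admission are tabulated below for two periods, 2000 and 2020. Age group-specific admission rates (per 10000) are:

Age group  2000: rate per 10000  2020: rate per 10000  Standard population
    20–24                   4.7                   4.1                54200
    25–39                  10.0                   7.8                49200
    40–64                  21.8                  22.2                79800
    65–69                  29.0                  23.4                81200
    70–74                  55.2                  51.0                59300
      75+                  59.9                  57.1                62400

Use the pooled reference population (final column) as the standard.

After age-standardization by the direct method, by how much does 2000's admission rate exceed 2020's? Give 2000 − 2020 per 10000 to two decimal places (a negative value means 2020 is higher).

2.56

Standard total = 386100; weights = 0.1404, 0.1274, 0.2067, 0.2103, 0.1536, 0.1616.
2000: 0.1404×4.7 + 0.1274×10.0 + 0.2067×21.8 + 0.2103×29.0 + 0.1536×55.2 + 0.1616×59.9 = 30.6975 per 10000.
2020: 0.1404×4.1 + 0.1274×7.8 + 0.2067×22.2 + 0.2103×23.4 + 0.1536×51.0 + 0.1616×57.1 = 28.1403 per 10000.
Difference = 30.6975 − 28.1403 = 2.5572.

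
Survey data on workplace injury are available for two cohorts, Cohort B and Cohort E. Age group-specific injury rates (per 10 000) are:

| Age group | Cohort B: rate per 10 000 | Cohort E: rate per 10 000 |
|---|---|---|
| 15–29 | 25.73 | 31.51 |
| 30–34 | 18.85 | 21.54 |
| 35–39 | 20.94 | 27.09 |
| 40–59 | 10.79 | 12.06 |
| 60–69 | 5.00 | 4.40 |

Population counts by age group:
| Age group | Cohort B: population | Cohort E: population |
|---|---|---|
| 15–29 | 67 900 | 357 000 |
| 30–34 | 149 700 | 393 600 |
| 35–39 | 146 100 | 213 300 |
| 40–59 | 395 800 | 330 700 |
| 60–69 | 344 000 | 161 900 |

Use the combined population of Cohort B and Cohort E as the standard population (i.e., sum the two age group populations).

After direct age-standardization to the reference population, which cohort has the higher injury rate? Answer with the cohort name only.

Combined standard total = 2 560 000; weights = 0.1660, 0.2122, 0.1404, 0.2838, 0.1976.
Cohort B: 0.1660×25.73 + 0.2122×18.85 + 0.1404×20.94 + 0.2838×10.79 + 0.1976×5.00 = 15.2610 per 10 000.
Cohort E: 0.1660×31.51 + 0.2122×21.54 + 0.1404×27.09 + 0.2838×12.06 + 0.1976×4.40 = 17.8965 per 10 000.

Cohort E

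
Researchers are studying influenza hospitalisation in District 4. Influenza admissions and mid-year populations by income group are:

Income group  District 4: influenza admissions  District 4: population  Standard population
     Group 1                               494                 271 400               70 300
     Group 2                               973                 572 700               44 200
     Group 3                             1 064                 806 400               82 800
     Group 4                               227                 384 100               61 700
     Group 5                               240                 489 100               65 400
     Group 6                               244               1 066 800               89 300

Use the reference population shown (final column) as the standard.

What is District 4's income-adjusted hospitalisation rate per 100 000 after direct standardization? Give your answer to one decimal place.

Income-specific rates per 100 000 for District 4: 182.02, 169.90, 131.94, 59.10, 49.07, 22.87.
Standard total = 413 700; weights = 0.1699, 0.1068, 0.2001, 0.1491, 0.1581, 0.2159.
Standardized rate: 0.1699×182.02 + 0.1068×169.90 + 0.2001×131.94 + 0.1491×59.10 + 0.1581×49.07 + 0.2159×22.87 = 96.9989 per 100 000.

97.0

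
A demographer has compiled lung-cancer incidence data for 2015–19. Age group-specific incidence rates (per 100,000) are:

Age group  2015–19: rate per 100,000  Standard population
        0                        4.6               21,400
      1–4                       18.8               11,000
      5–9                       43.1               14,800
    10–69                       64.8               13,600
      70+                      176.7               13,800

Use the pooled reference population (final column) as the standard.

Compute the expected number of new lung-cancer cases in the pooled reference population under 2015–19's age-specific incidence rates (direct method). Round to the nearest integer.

43

Expected new lung-cancer cases = Σ (standard pop × age-specific rate ÷ 100,000)
= 21,400×4.6/100,000 + 11,000×18.8/100,000 + 14,800×43.1/100,000 + 13,600×64.8/100,000 + 13,800×176.7/100,000
= 0.98 + 2.07 + 6.38 + 8.81 + 24.38 = 42.63.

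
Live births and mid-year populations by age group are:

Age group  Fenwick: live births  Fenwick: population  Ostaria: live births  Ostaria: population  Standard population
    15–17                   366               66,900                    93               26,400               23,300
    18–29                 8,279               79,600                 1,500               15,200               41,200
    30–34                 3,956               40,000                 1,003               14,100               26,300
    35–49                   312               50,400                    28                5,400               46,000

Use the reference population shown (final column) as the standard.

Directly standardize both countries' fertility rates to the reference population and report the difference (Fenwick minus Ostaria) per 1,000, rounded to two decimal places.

Age-specific rates per 1,000 for Fenwick: 5.471, 104.008, 98.900, 6.190.
For Ostaria: 3.523, 98.684, 71.135, 5.185.
Standard total = 136,800; weights = 0.1703, 0.3012, 0.1923, 0.3363.
Fenwick: 0.1703×5.471 + 0.3012×104.008 + 0.1923×98.900 + 0.3363×6.190 = 53.3510 per 1,000.
Ostaria: 0.1703×3.523 + 0.3012×98.684 + 0.1923×71.135 + 0.3363×5.185 = 45.7400 per 1,000.
Difference = 53.3510 − 45.7400 = 7.6110.

7.61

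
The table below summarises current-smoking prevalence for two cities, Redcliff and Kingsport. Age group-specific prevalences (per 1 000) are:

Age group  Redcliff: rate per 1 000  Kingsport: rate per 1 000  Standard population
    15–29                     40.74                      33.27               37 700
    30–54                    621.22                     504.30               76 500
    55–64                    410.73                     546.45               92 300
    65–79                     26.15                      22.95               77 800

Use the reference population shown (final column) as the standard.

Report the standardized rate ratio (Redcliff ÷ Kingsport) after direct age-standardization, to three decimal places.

0.967

Standard total = 284 300; weights = 0.1326, 0.2691, 0.3247, 0.2737.
Redcliff: 0.1326×40.74 + 0.2691×621.22 + 0.3247×410.73 + 0.2737×26.15 = 313.0639 per 1 000.
Kingsport: 0.1326×33.27 + 0.2691×504.30 + 0.3247×546.45 + 0.2737×22.95 = 323.7991 per 1 000.
Ratio = 313.0639 ÷ 323.7991 = 0.96685.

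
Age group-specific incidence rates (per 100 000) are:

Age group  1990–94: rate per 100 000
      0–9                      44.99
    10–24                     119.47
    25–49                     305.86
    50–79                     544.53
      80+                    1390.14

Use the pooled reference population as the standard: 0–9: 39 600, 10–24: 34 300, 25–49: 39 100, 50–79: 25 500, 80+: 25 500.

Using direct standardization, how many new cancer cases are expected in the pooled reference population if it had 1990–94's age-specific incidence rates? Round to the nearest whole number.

Expected new cancer cases = Σ (standard pop × age-specific rate ÷ 100 000)
= 39 600×44.99/100 000 + 34 300×119.47/100 000 + 39 100×305.86/100 000 + 25 500×544.53/100 000 + 25 500×1390.14/100 000
= 17.82 + 40.98 + 119.59 + 138.86 + 354.49 = 671.73.

672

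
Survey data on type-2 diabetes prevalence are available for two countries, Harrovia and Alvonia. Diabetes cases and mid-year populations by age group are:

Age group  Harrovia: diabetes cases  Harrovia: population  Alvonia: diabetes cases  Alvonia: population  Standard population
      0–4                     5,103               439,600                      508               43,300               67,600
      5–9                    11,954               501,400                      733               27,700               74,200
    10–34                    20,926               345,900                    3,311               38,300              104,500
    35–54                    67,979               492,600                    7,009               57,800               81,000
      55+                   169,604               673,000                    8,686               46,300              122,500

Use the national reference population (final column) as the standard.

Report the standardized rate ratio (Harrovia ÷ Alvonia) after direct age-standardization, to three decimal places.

1.142

Age-specific rates per 1,000 for Harrovia: 11.608, 23.841, 60.497, 138.000, 252.012.
For Alvonia: 11.732, 26.462, 86.449, 121.263, 187.603.
Standard total = 449,800; weights = 0.1503, 0.1650, 0.2323, 0.1801, 0.2723.
Harrovia: 0.1503×11.608 + 0.1650×23.841 + 0.2323×60.497 + 0.1801×138.000 + 0.2723×252.012 = 113.2174 per 1,000.
Alvonia: 0.1503×11.732 + 0.1650×26.462 + 0.2323×86.449 + 0.1801×121.263 + 0.2723×187.603 = 99.1421 per 1,000.
Ratio = 113.2174 ÷ 99.1421 = 1.14197.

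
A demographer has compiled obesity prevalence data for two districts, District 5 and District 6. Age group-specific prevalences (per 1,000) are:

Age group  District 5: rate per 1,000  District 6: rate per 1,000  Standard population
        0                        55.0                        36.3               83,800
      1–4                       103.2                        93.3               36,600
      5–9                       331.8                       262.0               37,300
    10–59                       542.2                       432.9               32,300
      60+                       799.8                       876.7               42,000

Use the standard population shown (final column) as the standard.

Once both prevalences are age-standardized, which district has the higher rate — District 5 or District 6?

District 5

Standard total = 232,000; weights = 0.3612, 0.1578, 0.1608, 0.1392, 0.1810.
District 5: 0.3612×55.0 + 0.1578×103.2 + 0.1608×331.8 + 0.1392×542.2 + 0.1810×799.8 = 309.7712 per 1,000.
District 6: 0.3612×36.3 + 0.1578×93.3 + 0.1608×262.0 + 0.1392×432.9 + 0.1810×876.7 = 288.9370 per 1,000.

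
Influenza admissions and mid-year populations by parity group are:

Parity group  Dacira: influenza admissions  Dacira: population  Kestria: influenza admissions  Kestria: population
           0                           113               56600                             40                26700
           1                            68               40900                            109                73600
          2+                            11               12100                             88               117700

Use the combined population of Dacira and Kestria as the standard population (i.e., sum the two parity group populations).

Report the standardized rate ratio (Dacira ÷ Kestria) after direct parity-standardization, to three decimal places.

Parity-specific rates per 100000 for Dacira: 199.65, 166.26, 90.91.
For Kestria: 149.81, 148.10, 74.77.
Combined standard total = 327600; weights = 0.2543, 0.3495, 0.3962.
Dacira: 0.2543×199.65 + 0.3495×166.26 + 0.3962×90.91 = 144.8939 per 100000.
Kestria: 0.2543×149.81 + 0.3495×148.10 + 0.3962×74.77 = 119.4789 per 100000.
Ratio = 144.8939 ÷ 119.4789 = 1.21272.

1.213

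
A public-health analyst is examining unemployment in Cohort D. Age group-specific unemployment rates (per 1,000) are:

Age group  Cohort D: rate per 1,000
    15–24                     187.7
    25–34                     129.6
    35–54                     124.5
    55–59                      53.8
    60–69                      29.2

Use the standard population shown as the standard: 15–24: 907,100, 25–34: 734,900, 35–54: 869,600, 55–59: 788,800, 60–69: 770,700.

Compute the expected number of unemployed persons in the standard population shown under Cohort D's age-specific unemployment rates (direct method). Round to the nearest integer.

Expected unemployed persons = Σ (standard pop × age-specific rate ÷ 1,000)
= 907,100×187.7/1,000 + 734,900×129.6/1,000 + 869,600×124.5/1,000 + 788,800×53.8/1,000 + 770,700×29.2/1,000
= 170262.67 + 95243.04 + 108265.20 + 42437.44 + 22504.44 = 438712.79.

438713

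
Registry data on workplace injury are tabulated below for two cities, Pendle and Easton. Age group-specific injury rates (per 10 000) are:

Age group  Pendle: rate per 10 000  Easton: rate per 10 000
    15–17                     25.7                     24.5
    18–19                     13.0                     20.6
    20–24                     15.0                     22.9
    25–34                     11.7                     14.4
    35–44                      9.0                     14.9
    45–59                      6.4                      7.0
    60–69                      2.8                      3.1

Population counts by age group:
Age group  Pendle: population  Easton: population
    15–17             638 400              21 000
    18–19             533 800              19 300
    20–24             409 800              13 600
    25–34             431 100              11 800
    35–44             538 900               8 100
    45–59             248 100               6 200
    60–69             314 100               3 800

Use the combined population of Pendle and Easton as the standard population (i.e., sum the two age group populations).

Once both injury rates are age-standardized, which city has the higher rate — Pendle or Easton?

Easton

Combined standard total = 3 198 000; weights = 0.2062, 0.1730, 0.1324, 0.1385, 0.1710, 0.0795, 0.0994.
Pendle: 0.2062×25.7 + 0.1730×13.0 + 0.1324×15.0 + 0.1385×11.7 + 0.1710×9.0 + 0.0795×6.4 + 0.0994×2.8 = 13.4804 per 10 000.
Easton: 0.2062×24.5 + 0.1730×20.6 + 0.1324×22.9 + 0.1385×14.4 + 0.1710×14.9 + 0.0795×7.0 + 0.0994×3.1 = 17.0540 per 10 000.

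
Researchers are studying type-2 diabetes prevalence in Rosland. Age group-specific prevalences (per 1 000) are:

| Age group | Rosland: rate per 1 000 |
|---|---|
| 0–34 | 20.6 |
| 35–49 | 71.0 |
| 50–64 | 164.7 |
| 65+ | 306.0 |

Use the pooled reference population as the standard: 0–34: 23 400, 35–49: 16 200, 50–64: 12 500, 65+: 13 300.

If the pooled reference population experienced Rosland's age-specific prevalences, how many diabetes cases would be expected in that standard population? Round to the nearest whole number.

Expected diabetes cases = Σ (standard pop × age-specific rate ÷ 1 000)
= 23 400×20.6/1 000 + 16 200×71.0/1 000 + 12 500×164.7/1 000 + 13 300×306.0/1 000
= 482.04 + 1150.20 + 2058.75 + 4069.80 = 7760.79.

7761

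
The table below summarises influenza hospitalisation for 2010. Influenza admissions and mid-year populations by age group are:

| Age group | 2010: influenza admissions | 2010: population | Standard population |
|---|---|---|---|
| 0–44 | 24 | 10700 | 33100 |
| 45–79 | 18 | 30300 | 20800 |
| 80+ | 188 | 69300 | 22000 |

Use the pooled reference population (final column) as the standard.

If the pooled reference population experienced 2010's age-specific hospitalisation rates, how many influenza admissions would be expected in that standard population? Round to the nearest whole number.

146

Age-specific rates per 100000 for 2010: 224.30, 59.41, 271.28.
Expected influenza admissions = Σ (standard pop × age-specific rate ÷ 100000)
= 33100×224.30/100000 + 20800×59.41/100000 + 22000×271.28/100000
= 74.24 + 12.36 + 59.68 = 146.28.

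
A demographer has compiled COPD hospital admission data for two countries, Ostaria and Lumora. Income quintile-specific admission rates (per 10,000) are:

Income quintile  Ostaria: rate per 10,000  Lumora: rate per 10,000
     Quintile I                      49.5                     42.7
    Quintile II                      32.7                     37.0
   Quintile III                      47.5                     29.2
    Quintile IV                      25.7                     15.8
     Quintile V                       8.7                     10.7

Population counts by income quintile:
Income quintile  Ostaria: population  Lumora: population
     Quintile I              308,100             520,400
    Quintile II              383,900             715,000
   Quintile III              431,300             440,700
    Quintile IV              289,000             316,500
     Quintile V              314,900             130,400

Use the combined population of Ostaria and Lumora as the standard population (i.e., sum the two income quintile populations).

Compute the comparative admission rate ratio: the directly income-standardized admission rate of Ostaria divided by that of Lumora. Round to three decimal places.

Combined standard total = 3,850,200; weights = 0.2152, 0.2854, 0.2265, 0.1573, 0.1157.
Ostaria: 0.2152×49.5 + 0.2854×32.7 + 0.2265×47.5 + 0.1573×25.7 + 0.1157×8.7 = 35.7904 per 10,000.
Lumora: 0.2152×42.7 + 0.2854×37.0 + 0.2265×29.2 + 0.1573×15.8 + 0.1157×10.7 = 30.0842 per 10,000.
Ratio = 35.7904 ÷ 30.0842 = 1.18967.

1.190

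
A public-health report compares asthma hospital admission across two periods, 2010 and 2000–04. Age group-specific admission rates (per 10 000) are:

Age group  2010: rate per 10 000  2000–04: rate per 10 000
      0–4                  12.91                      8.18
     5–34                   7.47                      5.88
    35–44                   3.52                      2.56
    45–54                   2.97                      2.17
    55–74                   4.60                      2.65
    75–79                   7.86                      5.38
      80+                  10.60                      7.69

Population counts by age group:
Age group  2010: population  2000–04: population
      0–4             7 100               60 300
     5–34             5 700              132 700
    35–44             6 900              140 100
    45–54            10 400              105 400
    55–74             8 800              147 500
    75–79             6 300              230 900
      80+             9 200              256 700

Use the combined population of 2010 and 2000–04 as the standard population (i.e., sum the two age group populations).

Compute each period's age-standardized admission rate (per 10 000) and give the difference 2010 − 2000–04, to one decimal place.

2.2

Combined standard total = 1 128 000; weights = 0.0598, 0.1227, 0.1303, 0.1027, 0.1386, 0.2103, 0.2357.
2010: 0.0598×12.91 + 0.1227×7.47 + 0.1303×3.52 + 0.1027×2.97 + 0.1386×4.60 + 0.2103×7.86 + 0.2357×10.60 = 7.2405 per 10 000.
2000–04: 0.0598×8.18 + 0.1227×5.88 + 0.1303×2.56 + 0.1027×2.17 + 0.1386×2.65 + 0.2103×5.38 + 0.2357×7.69 = 5.0779 per 10 000.
Difference = 7.2405 − 5.0779 = 2.1626.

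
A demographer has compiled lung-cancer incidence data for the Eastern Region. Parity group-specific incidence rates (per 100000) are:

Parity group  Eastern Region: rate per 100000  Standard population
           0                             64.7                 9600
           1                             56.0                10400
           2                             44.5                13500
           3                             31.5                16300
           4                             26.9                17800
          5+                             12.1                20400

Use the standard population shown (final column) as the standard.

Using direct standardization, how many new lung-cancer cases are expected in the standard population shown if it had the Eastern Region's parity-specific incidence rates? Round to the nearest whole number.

30

Expected new lung-cancer cases = Σ (standard pop × parity-specific rate ÷ 100000)
= 9600×64.7/100000 + 10400×56.0/100000 + 13500×44.5/100000 + 16300×31.5/100000 + 17800×26.9/100000 + 20400×12.1/100000
= 6.21 + 5.82 + 6.01 + 5.13 + 4.79 + 2.47 = 30.43.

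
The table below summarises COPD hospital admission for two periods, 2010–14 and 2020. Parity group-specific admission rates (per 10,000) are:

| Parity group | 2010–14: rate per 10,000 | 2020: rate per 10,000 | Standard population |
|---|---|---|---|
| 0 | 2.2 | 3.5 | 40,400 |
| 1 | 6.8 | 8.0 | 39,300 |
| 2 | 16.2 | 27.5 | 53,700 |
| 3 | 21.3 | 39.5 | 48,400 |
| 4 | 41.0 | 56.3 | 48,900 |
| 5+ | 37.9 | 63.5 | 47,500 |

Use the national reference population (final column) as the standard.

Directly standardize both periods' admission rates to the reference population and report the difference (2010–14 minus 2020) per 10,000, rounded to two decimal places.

-12.77

Standard total = 278,200; weights = 0.1452, 0.1413, 0.1930, 0.1740, 0.1758, 0.1707.
2010–14: 0.1452×2.2 + 0.1413×6.8 + 0.1930×16.2 + 0.1740×21.3 + 0.1758×41.0 + 0.1707×37.9 = 21.7905 per 10,000.
2020: 0.1452×3.5 + 0.1413×8.0 + 0.1930×27.5 + 0.1740×39.5 + 0.1758×56.3 + 0.1707×63.5 = 34.5567 per 10,000.
Difference = 21.7905 − 34.5567 = -12.7661.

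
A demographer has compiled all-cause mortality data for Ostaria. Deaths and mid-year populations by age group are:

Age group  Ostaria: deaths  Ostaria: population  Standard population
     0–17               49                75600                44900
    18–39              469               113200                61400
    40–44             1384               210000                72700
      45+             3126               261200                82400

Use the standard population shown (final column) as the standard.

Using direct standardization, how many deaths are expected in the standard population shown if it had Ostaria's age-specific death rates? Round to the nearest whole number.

Age-specific rates per 1000 for Ostaria: 0.648, 4.143, 6.590, 11.968.
Expected deaths = Σ (standard pop × age-specific rate ÷ 1000)
= 44900×0.648/1000 + 61400×4.143/1000 + 72700×6.590/1000 + 82400×11.968/1000
= 29.10 + 254.39 + 479.13 + 986.15 = 1748.77.

1749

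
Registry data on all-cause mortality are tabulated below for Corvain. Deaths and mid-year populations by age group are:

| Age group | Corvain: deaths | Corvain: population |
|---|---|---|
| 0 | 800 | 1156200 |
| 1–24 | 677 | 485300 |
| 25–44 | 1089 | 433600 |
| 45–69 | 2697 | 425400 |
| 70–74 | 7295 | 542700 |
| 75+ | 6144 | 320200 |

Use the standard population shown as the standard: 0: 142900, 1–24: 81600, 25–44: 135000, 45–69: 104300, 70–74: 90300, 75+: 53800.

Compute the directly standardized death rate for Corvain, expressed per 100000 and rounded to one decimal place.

569.0

Age-specific rates per 100000 for Corvain: 69.19, 139.50, 251.15, 633.99, 1344.20, 1918.80.
Standard total = 607900; weights = 0.2351, 0.1342, 0.2221, 0.1716, 0.1485, 0.0885.
Standardized rate: 0.2351×69.19 + 0.1342×139.50 + 0.2221×251.15 + 0.1716×633.99 + 0.1485×1344.20 + 0.0885×1918.80 = 569.0328 per 100000.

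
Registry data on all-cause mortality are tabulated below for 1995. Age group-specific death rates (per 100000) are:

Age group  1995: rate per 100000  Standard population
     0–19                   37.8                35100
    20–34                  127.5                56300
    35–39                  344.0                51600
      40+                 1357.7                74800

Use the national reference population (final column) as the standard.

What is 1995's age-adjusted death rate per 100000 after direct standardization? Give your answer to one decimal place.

Standard total = 217800; weights = 0.1612, 0.2585, 0.2369, 0.3434.
Standardized rate: 0.1612×37.8 + 0.2585×127.5 + 0.2369×344.0 + 0.3434×1357.7 = 586.8292 per 100000.

586.8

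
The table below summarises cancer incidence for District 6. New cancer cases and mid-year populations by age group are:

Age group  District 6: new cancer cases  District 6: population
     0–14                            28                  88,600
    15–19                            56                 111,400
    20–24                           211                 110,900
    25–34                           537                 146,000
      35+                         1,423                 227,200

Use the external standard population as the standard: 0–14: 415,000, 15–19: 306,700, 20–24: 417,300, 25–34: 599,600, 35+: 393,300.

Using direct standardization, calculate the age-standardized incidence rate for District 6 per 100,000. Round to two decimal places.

Age-specific rates per 100,000 for District 6: 31.60, 50.27, 190.26, 367.81, 626.32.
Standard total = 2,131,900; weights = 0.1947, 0.1439, 0.1957, 0.2813, 0.1845.
Standardized rate: 0.1947×31.60 + 0.1439×50.27 + 0.1957×190.26 + 0.2813×367.81 + 0.1845×626.32 = 269.6179 per 100,000.

269.62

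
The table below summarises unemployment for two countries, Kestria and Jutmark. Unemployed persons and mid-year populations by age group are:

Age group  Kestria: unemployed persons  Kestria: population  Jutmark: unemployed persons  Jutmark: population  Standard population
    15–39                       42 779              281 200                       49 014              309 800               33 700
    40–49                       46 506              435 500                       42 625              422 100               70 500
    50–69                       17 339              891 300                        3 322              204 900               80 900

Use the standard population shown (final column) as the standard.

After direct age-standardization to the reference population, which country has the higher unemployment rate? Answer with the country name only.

Kestria

Age-specific rates per 1 000 for Kestria: 152.130, 106.788, 19.454.
For Jutmark: 158.212, 100.983, 16.213.
Standard total = 185 100; weights = 0.1821, 0.3809, 0.4371.
Kestria: 0.1821×152.130 + 0.3809×106.788 + 0.4371×19.454 = 76.8725 per 1 000.
Jutmark: 0.1821×158.212 + 0.3809×100.983 + 0.4371×16.213 = 74.3526 per 1 000.
The crude rates (66.31 vs 101.37) would put Jutmark higher, but that reflects its age composition; once standardized to a common age structure, Kestria has the higher underlying rate.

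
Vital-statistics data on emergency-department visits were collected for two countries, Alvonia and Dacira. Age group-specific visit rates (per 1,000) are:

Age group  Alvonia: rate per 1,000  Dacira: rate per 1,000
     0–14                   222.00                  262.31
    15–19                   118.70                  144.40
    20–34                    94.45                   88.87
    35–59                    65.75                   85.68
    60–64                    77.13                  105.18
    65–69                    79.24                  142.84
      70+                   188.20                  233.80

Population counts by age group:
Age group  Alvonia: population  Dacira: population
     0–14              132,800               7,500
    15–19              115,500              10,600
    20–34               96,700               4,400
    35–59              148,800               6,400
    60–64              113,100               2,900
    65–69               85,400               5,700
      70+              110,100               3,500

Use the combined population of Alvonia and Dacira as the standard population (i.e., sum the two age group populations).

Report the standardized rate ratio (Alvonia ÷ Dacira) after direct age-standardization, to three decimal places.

0.801

Combined standard total = 843,400; weights = 0.1664, 0.1495, 0.1199, 0.1840, 0.1375, 0.1080, 0.1347.
Alvonia: 0.1664×222.00 + 0.1495×118.70 + 0.1199×94.45 + 0.1840×65.75 + 0.1375×77.13 + 0.1080×79.24 + 0.1347×188.20 = 122.6148 per 1,000.
Dacira: 0.1664×262.31 + 0.1495×144.40 + 0.1199×88.87 + 0.1840×85.68 + 0.1375×105.18 + 0.1080×142.84 + 0.1347×233.80 = 153.0312 per 1,000.
Ratio = 122.6148 ÷ 153.0312 = 0.80124.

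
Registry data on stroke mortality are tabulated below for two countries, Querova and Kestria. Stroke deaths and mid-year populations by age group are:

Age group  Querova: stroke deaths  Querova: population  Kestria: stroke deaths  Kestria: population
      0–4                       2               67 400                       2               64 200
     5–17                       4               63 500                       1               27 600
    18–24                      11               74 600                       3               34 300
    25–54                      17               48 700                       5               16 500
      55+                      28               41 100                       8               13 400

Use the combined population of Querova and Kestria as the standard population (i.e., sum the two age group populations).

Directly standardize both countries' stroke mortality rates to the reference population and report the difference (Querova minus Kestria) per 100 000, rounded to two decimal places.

3.63

Age-specific rates per 100 000 for Querova: 2.97, 6.30, 14.75, 34.91, 68.13.
For Kestria: 3.12, 3.62, 8.75, 30.30, 59.70.
Combined standard total = 451 300; weights = 0.2916, 0.2019, 0.2413, 0.1445, 0.1208.
Querova: 0.2916×2.97 + 0.2019×6.30 + 0.2413×14.75 + 0.1445×34.91 + 0.1208×68.13 = 18.9652 per 100 000.
Kestria: 0.2916×3.12 + 0.2019×3.62 + 0.2413×8.75 + 0.1445×30.30 + 0.1208×59.70 = 15.3379 per 100 000.
Difference = 18.9652 − 15.3379 = 3.6273.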